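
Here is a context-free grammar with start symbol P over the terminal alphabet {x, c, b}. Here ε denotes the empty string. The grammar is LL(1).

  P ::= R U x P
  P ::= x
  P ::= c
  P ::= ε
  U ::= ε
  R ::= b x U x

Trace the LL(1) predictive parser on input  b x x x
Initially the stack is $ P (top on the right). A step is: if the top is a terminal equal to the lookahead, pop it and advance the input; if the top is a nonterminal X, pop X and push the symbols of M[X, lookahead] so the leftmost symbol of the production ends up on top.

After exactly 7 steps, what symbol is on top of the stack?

x

step 1: stack=$ P  input=b x x x $  — expand P ::= R U x P
step 2: stack=$ P x U R  input=b x x x $  — expand R ::= b x U x
step 3: stack=$ P x U x U x b  input=b x x x $  — match b
step 4: stack=$ P x U x U x  input=x x x $  — match x
step 5: stack=$ P x U x U  input=x x $  — expand U ::= ε
step 6: stack=$ P x U x  input=x x $  — match x
step 7: stack=$ P x U  input=x $  — expand U ::= ε
Stack after step 7: $ P x (top = x).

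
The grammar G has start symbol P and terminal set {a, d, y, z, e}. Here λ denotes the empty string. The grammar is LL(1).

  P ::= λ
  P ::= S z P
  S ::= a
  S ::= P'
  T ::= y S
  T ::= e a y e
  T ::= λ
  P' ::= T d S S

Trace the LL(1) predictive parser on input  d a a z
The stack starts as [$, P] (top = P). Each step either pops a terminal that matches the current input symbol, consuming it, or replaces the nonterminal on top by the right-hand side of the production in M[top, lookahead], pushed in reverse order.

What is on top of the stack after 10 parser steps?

      Stack          Input      Action
   1  $ P            d a a z $  expand P ::= S z P
   2  $ P z S        d a a z $  expand S ::= P'
   3  $ P z P'       d a a z $  expand P' ::= T d S S
   4  $ P z S S d T  d a a z $  expand T ::= λ
   5  $ P z S S d    d a a z $  match d
   6  $ P z S S      a a z $    expand S ::= a
   7  $ P z S a      a a z $    match a
   8  $ P z S        a z $      expand S ::= a
   9  $ P z a        a z $      match a
  10  $ P z          z $        match z
Stack after step 10: $ P (top = P).

P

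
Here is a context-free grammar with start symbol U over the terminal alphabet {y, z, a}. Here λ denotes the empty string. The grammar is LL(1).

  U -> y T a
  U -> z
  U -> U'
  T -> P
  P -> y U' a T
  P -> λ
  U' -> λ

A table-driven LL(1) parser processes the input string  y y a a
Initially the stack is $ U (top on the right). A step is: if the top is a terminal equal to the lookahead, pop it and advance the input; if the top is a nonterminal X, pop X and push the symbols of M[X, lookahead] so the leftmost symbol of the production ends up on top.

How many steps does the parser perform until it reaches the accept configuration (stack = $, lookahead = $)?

step 1: stack=$ U  input=y y a a $  — expand U -> y T a
step 2: stack=$ a T y  input=y y a a $  — match y
step 3: stack=$ a T  input=y a a $  — expand T -> P
step 4: stack=$ a P  input=y a a $  — expand P -> y U' a T
step 5: stack=$ a T a U' y  input=y a a $  — match y
step 6: stack=$ a T a U'  input=a a $  — expand U' -> λ
step 7: stack=$ a T a  input=a a $  — match a
step 8: stack=$ a T  input=a $  — expand T -> P
step 9: stack=$ a P  input=a $  — expand P -> λ
step 10: stack=$ a  input=a $  — match a
Accept reached after 10 steps.

10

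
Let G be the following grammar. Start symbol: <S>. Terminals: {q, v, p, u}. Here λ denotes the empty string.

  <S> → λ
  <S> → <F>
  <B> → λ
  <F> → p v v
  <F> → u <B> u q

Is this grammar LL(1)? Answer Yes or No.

FIRST(<S>) = {λ, p, u}
FIRST(<B>) = {λ}
FIRST(<F>) = {p, u}
FOLLOW(<S>) = {$}
FOLLOW(<B>) = {u}
FOLLOW(<F>) = {$}
Each cell of M receives at most one production.

Yes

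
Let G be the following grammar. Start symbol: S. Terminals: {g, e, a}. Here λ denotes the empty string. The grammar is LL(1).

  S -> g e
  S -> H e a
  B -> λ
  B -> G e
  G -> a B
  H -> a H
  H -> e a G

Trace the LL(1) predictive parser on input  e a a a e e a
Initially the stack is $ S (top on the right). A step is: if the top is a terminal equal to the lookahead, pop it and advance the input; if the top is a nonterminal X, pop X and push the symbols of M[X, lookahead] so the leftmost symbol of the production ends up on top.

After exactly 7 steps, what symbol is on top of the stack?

G

step 1: stack=$ S  input=e a a a e e a $  — expand S -> H e a
step 2: stack=$ a e H  input=e a a a e e a $  — expand H -> e a G
step 3: stack=$ a e G a e  input=e a a a e e a $  — match e
step 4: stack=$ a e G a  input=a a a e e a $  — match a
step 5: stack=$ a e G  input=a a e e a $  — expand G -> a B
step 6: stack=$ a e B a  input=a a e e a $  — match a
step 7: stack=$ a e B  input=a e e a $  — expand B -> G e
Stack after step 7: $ a e e G (top = G).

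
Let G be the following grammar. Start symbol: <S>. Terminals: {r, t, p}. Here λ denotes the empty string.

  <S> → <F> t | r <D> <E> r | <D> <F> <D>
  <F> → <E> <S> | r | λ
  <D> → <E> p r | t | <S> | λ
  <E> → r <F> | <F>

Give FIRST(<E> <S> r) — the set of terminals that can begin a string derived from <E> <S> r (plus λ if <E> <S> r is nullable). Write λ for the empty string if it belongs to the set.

FIRST(<S>): from <S>→<F> t we get {p, r, t}; from <S>→r <D> <E> r we get {r}; from <S>→<D> <F> <D> we get {λ, p, r, t}. So FIRST(<S>) = {λ, p, r, t}.
FIRST(<F>): from <F>→<E> <S> we get {λ, p, r, t}; from <F>→r we get {r}; from <F>→λ we get {λ}. So FIRST(<F>) = {λ, p, r, t}.
FIRST(<E>): from <E>→r <F> we get {r}; from <E>→<F> we get {λ, p, r, t}. So FIRST(<E>) = {λ, p, r, t}.
FIRST(<D>): from <D>→<E> p r we get {p, r, t}; from <D>→t we get {t}; from <D>→<S> we get {λ, p, r, t}; from <D>→λ we get {λ}. So FIRST(<D>) = {λ, p, r, t}.
FIRST(<E> <S> r): take FIRST of each symbol in turn, carrying on past any symbol whose FIRST contains λ; result {p, r, t}.

{p, r, t}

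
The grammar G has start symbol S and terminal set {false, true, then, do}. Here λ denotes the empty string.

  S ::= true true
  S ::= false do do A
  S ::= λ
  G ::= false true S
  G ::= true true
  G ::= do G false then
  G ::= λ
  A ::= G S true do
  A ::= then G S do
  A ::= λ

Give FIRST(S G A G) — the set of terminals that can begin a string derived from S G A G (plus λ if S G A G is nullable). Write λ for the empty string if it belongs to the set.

{λ, do, false, then, true}

FIRST(S): from S::=true true we get {true}; from S::=false do do A we get {false}; from S::=λ we get {λ}. So FIRST(S) = {λ, false, true}.
FIRST(G): from G::=false true S we get {false}; from G::=true true we get {true}; from G::=do G false then we get {do}; from G::=λ we get {λ}. So FIRST(G) = {λ, do, false, true}.
FIRST(A): from A::=G S true do we get {do, false, true}; from A::=then G S do we get {then}; from A::=λ we get {λ}. So FIRST(A) = {λ, do, false, then, true}.
FIRST(S G A G): take FIRST of each symbol in turn, carrying on past any symbol whose FIRST contains λ; result {λ, do, false, then, true}.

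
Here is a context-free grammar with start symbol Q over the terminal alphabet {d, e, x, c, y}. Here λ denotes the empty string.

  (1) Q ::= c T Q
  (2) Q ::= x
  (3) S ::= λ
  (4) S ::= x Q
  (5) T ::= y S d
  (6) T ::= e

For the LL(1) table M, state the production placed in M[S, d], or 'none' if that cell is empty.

S ::= λ

FIRST(Q): from Q::=c T Q we get {c}; from Q::=x we get {x}. So FIRST(Q) = {c, x}.
FIRST(S): from S::=λ we get {λ}; from S::=x Q we get {x}. So FIRST(S) = {λ, x}.
FIRST(T): from T::=y S d we get {y}; from T::=e we get {e}. So FIRST(T) = {e, y}.
FOLLOW(Q) includes $ since Q is the start symbol.
FOLLOW(S): in T::=y S d, S is followed by d with FIRST {d}. Thus FOLLOW(S) = {d}.
For S ::= λ: FIRST(λ) = {λ}, so it goes in M[S, t] for t ∈ {}; since λ ∈ FIRST, also for every t ∈ FOLLOW(S) = {d}.
For S ::= x Q: FIRST(x Q) = {x}, so it goes in M[S, t] for t ∈ {x}.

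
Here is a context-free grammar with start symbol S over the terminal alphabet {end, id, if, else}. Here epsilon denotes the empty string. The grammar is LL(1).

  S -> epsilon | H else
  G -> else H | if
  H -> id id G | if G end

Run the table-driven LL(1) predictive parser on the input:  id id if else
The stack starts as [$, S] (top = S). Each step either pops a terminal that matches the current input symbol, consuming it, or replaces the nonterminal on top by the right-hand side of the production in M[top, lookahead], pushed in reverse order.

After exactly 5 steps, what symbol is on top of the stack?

step 1: stack=$ S  input=id id if else $  — expand S -> H else
step 2: stack=$ else H  input=id id if else $  — expand H -> id id G
step 3: stack=$ else G id id  input=id id if else $  — match id
step 4: stack=$ else G id  input=id if else $  — match id
step 5: stack=$ else G  input=if else $  — expand G -> if
Stack after step 5: $ else if (top = if).

if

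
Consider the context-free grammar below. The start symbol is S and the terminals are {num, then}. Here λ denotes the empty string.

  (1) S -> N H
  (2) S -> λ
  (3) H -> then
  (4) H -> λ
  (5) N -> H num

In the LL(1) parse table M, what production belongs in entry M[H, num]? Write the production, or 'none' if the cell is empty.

H -> λ

FIRST(H) = {λ, then}
FIRST(N) = {num, then}  (via H num)
FIRST(S) = {λ, num, then}  (via N H)
FOLLOW(S) includes $ since S is the start symbol.
FOLLOW(S): S appears on no right-hand side. Thus FOLLOW(S) = {$}.
FOLLOW(H): in S->N H, the suffix after H is empty, so FOLLOW(H) ⊇ FOLLOW(S) = {$}; in N->H num, H is followed by num with FIRST {num}. Thus FOLLOW(H) = {$, num}.
For H -> then: FIRST(then) = {then}, so it goes in M[H, t] for t ∈ {then}.
For H -> λ: FIRST(λ) = {λ}, so it goes in M[H, t] for t ∈ {}; since λ ∈ FIRST, also for every t ∈ FOLLOW(H) = {$, num}.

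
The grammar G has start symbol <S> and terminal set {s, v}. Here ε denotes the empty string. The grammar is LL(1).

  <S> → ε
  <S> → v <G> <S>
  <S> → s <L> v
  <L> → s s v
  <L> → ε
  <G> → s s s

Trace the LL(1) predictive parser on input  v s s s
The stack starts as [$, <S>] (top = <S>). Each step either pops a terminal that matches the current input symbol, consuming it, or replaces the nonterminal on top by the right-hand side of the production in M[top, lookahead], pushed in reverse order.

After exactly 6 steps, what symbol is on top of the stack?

<S>

     Stack        Input      Action
  1  $ <S>        v s s s $  expand <S> → v <G> <S>
  2  $ <S> <G> v  v s s s $  match v
  3  $ <S> <G>    s s s $    expand <G> → s s s
  4  $ <S> s s s  s s s $    match s
  5  $ <S> s s    s s $      match s
  6  $ <S> s      s $        match s
Stack after step 6: $ <S> (top = <S>).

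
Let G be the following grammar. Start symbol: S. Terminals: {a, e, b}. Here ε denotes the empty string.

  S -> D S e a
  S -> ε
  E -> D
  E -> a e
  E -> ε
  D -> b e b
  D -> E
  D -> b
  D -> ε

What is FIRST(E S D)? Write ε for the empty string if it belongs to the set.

{ε, a, b, e}

FIRST(S): from S->D S e a we get {a, b, e}; from S->ε we get {ε}. So FIRST(S) = {ε, a, b, e}.
FIRST(E): from E->D we get {ε, a, b}; from E->a e we get {a}; from E->ε we get {ε}. So FIRST(E) = {ε, a, b}.
FIRST(D): from D->b e b we get {b}; from D->E we get {ε, a, b}; from D->b we get {b}; from D->ε we get {ε}. So FIRST(D) = {ε, a, b}.
FIRST(E S D): take FIRST of each symbol in turn, carrying on past any symbol whose FIRST contains ε; result {ε, a, b, e}.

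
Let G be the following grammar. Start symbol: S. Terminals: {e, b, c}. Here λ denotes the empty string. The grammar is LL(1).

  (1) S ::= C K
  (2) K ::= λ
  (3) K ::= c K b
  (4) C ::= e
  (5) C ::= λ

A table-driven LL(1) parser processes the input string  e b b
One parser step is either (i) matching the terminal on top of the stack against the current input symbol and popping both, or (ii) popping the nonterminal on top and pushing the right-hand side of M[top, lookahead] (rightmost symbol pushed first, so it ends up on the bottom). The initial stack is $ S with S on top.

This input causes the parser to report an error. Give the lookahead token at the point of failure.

b

step 1: stack=$ S  input=e b b $  — expand S ::= C K
step 2: stack=$ K C  input=e b b $  — expand C ::= e
step 3: stack=$ K e  input=e b b $  — match e
step 4: stack=$ K  input=b b $  — expand K ::= λ
step 5: stack=$  input=b b $  — error: stack empty but input remains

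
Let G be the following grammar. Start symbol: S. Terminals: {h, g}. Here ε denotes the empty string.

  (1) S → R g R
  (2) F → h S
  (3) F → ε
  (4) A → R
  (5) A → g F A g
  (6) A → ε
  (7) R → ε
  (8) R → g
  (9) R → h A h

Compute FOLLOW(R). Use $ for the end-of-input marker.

FIRST(F): from F→h S we get {h}; from F→ε we get {ε}. So FIRST(F) = {ε, h}.
FIRST(R): from R→ε we get {ε}; from R→g we get {g}; from R→h A h we get {h}. So FIRST(R) = {ε, g, h}.
FIRST(S): from S→R g R we get {g, h}. So FIRST(S) = {g, h}.
FIRST(A): from A→R we get {ε, g, h}; from A→g F A g we get {g}; from A→ε we get {ε}. So FIRST(A) = {ε, g, h}.
FOLLOW(S) includes $ since S is the start symbol.
FOLLOW(F): in A→g F A g, F is followed by A g with FIRST {g, h}. Thus FOLLOW(F) = {g, h}.
FOLLOW(S): in F→h S, the suffix after S is empty, so FOLLOW(S) ⊇ FOLLOW(F) = {g, h}. Thus FOLLOW(S) = {$, g, h}.
FOLLOW(A): in A→g F A g, A is followed by g with FIRST {g}; in R→h A h, A is followed by h with FIRST {h}. Thus FOLLOW(A) = {g, h}.
FOLLOW(R): in S→R g R (occurrence 1), R is followed by g R with FIRST {g}; in S→R g R (occurrence 2), the suffix after R is empty, so FOLLOW(R) ⊇ FOLLOW(S) = {$, g, h}; in A→R, the suffix after R is empty, so FOLLOW(R) ⊇ FOLLOW(A) = {g, h}. Thus FOLLOW(R) = {$, g, h}.

{$, g, h}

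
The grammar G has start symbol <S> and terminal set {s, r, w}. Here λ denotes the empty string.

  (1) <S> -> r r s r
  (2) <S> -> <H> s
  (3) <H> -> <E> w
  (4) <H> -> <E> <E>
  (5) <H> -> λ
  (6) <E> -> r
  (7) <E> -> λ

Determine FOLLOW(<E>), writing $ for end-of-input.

FIRST(<E>) = {λ, r}
FIRST(<H>) = {λ, r, w}  (via <E> w, <E> <E>)
FIRST(<S>) = {r, s, w}  (via <H> s)
FOLLOW(<S>) includes $ since <S> is the start symbol.
FOLLOW(<S>): <S> appears on no right-hand side. Thus FOLLOW(<S>) = {$}.
FOLLOW(<H>): in <S>-><H> s, <H> is followed by s with FIRST {s}. Thus FOLLOW(<H>) = {s}.
FOLLOW(<E>): in <H>-><E> w, <E> is followed by w with FIRST {w}; in <H>-><E> <E> (occurrence 1), <E> is followed by <E> with FIRST {λ, r}; in <H>-><E> <E> (occurrence 1), the suffix after <E> is nullable, so FOLLOW(<E>) ⊇ FOLLOW(<H>) = {s}; in <H>-><E> <E> (occurrence 2), the suffix after <E> is empty, so FOLLOW(<E>) ⊇ FOLLOW(<H>) = {s}. Thus FOLLOW(<E>) = {r, s, w}.

{r, s, w}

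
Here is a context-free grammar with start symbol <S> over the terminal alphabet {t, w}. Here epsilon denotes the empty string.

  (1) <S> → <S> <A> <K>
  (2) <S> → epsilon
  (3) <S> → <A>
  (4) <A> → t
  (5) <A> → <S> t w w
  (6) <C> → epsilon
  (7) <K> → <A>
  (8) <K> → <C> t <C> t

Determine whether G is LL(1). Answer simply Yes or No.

FIRST(<S>) = {epsilon, t}
FIRST(<A>) = {t}
FIRST(<C>) = {epsilon}
FIRST(<K>) = {t}
FOLLOW(<S>) = {$, t}
FOLLOW(<A>) = {$, t}
FOLLOW(<C>) = {t}
FOLLOW(<K>) = {$, t}
Cell M[<A>, t] receives both <A> → t and <A> → <S> t w w — the grammar is not LL(1).

No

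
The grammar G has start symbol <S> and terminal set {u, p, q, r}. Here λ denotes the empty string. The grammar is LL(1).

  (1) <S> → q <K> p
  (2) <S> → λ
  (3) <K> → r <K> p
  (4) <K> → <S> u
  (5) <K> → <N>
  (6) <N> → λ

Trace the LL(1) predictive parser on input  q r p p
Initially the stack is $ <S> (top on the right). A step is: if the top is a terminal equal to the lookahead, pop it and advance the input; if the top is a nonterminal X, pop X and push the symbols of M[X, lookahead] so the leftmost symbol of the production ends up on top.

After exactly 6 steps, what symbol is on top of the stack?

step 1: stack=$ <S>  input=q r p p $  — expand <S> → q <K> p
step 2: stack=$ p <K> q  input=q r p p $  — match q
step 3: stack=$ p <K>  input=r p p $  — expand <K> → r <K> p
step 4: stack=$ p p <K> r  input=r p p $  — match r
step 5: stack=$ p p <K>  input=p p $  — expand <K> → <N>
step 6: stack=$ p p <N>  input=p p $  — expand <N> → λ
Stack after step 6: $ p p (top = p).

p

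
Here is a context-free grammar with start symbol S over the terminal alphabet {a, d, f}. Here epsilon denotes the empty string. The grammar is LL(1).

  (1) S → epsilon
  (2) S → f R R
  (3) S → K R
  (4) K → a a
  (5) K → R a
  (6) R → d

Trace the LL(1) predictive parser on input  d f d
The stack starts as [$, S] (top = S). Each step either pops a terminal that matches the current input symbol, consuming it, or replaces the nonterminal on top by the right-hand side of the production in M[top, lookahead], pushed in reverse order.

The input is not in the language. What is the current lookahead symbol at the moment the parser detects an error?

f

step 1: stack=$ S  input=d f d $  — expand S → K R
step 2: stack=$ R K  input=d f d $  — expand K → R a
step 3: stack=$ R a R  input=d f d $  — expand R → d
step 4: stack=$ R a d  input=d f d $  — match d
step 5: stack=$ R a  input=f d $  — error: top is terminal a but lookahead is f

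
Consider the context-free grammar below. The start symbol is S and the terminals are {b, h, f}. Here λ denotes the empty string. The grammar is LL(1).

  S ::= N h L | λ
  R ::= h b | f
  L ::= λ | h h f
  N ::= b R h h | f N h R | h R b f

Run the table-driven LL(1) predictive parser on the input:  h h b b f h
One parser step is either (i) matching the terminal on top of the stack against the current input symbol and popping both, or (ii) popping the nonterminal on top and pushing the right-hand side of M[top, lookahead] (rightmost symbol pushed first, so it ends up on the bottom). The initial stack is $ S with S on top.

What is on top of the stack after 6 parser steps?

b

     Stack          Input          Action
  1  $ S            h h b b f h $  expand S ::= N h L
  2  $ L h N        h h b b f h $  expand N ::= h R b f
  3  $ L h f b R h  h h b b f h $  match h
  4  $ L h f b R    h b b f h $    expand R ::= h b
  5  $ L h f b b h  h b b f h $    match h
  6  $ L h f b b    b b f h $      match b
Stack after step 6: $ L h f b (top = b).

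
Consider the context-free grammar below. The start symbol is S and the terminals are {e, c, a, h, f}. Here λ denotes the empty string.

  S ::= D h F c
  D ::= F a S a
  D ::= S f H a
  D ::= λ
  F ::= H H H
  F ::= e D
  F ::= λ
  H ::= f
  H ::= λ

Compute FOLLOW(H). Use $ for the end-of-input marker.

FIRST(H) = {λ, f}
FIRST(F) = {λ, e, f}  (via H H H)
FIRST(S) = {a, e, f, h}  (via D h F c)
FIRST(D) = {λ, a, e, f, h}  (via F a S a, S f H a)
FOLLOW(S) includes $ since S is the start symbol.
FOLLOW(S): in D::=F a S a, S is followed by a with FIRST {a}; in D::=S f H a, S is followed by f H a with FIRST {f}. Thus FOLLOW(S) = {$, a, f}.
FOLLOW(F): in S::=D h F c, F is followed by c with FIRST {c}; in D::=F a S a, F is followed by a S a with FIRST {a}. Thus FOLLOW(F) = {a, c}.
FOLLOW(D): in S::=D h F c, D is followed by h F c with FIRST {h}; in F::=e D, the suffix after D is empty, so FOLLOW(D) ⊇ FOLLOW(F) = {a, c}. Thus FOLLOW(D) = {a, c, h}.
FOLLOW(H): in D::=S f H a, H is followed by a with FIRST {a}; in F::=H H H (occurrence 1), H is followed by H H with FIRST {λ, f}; in F::=H H H (occurrence 1), the suffix after H is nullable, so FOLLOW(H) ⊇ FOLLOW(F) = {a, c}; in F::=H H H (occurrence 2), H is followed by H with FIRST {λ, f}; in F::=H H H (occurrence 2), the suffix after H is nullable, so FOLLOW(H) ⊇ FOLLOW(F) = {a, c}; in F::=H H H (occurrence 3), the suffix after H is empty, so FOLLOW(H) ⊇ FOLLOW(F) = {a, c}. Thus FOLLOW(H) = {a, c, f}.

{a, c, f}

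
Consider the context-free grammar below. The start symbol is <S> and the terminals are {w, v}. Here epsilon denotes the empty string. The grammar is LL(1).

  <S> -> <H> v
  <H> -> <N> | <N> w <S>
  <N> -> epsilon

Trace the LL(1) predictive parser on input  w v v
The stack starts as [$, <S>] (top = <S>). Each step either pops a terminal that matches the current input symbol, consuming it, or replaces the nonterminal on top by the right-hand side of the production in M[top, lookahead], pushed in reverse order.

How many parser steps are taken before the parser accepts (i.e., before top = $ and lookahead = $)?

     Stack          Input    Action
  1  $ <S>          w v v $  expand <S> -> <H> v
  2  $ v <H>        w v v $  expand <H> -> <N> w <S>
  3  $ v <S> w <N>  w v v $  expand <N> -> epsilon
  4  $ v <S> w      w v v $  match w
  5  $ v <S>        v v $    expand <S> -> <H> v
  6  $ v v <H>      v v $    expand <H> -> <N>
  7  $ v v <N>      v v $    expand <N> -> epsilon
  8  $ v v          v v $    match v
  9  $ v            v $      match v
Accept reached after 9 steps.

9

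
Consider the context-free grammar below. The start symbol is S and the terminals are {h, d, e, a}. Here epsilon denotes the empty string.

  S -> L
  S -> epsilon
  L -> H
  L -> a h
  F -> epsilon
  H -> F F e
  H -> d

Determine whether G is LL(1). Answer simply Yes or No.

FIRST(S) = {epsilon, a, d, e}
FIRST(L) = {a, d, e}
FIRST(F) = {epsilon}
FIRST(H) = {d, e}
FOLLOW(S) = {$}
FOLLOW(L) = {$}
FOLLOW(F) = {e}
FOLLOW(H) = {$}
Each cell of M receives at most one production.

Yes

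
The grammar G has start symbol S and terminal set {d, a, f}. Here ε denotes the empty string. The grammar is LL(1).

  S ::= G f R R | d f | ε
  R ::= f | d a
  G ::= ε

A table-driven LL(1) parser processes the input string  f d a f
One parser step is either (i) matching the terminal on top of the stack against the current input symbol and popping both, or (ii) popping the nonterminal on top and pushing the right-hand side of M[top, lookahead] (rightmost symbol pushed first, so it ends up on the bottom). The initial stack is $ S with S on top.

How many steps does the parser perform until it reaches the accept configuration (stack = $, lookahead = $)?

8

     Stack      Input      Action
  1  $ S        f d a f $  expand S ::= G f R R
  2  $ R R f G  f d a f $  expand G ::= ε
  3  $ R R f    f d a f $  match f
  4  $ R R      d a f $    expand R ::= d a
  5  $ R a d    d a f $    match d
  6  $ R a      a f $      match a
  7  $ R        f $        expand R ::= f
  8  $ f        f $        match f
Accept reached after 8 steps.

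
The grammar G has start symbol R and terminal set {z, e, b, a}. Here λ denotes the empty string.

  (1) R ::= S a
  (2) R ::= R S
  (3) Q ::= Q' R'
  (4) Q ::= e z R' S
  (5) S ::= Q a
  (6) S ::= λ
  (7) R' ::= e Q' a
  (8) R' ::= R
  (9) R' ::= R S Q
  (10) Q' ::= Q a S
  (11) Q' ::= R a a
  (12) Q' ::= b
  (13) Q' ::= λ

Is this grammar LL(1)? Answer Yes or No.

FIRST(R) = {a, b, e}
FIRST(Q) = {a, b, e}
FIRST(S) = {λ, a, b, e}
FIRST(R') = {a, b, e}
FIRST(Q') = {λ, a, b, e}
FOLLOW(R) = {$, a, b, e}
FOLLOW(Q) = {a, b, e}
FOLLOW(S) = {$, a, b, e}
FOLLOW(R') = {a, b, e}
FOLLOW(Q') = {a, b, e}
Cell M[Q, e] receives both Q ::= Q' R' and Q ::= e z R' S — the grammar is not LL(1).

No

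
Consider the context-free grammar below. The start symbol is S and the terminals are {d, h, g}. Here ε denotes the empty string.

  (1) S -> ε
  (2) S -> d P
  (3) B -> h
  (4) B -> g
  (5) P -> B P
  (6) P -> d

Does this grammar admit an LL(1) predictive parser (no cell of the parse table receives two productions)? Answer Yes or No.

FIRST(S) = {ε, d}
FIRST(B) = {g, h}
FIRST(P) = {d, g, h}
FOLLOW(S) = {$}
FOLLOW(B) = {d, g, h}
FOLLOW(P) = {$}
Each cell of M receives at most one production.

Yes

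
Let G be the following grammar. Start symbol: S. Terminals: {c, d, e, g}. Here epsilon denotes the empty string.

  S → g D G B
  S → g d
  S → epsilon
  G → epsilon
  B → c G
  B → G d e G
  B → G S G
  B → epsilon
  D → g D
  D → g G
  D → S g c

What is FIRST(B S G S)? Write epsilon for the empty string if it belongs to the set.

FIRST(S): from S→g D G B we get {g}; from S→g d we get {g}; from S→epsilon we get {epsilon}. So FIRST(S) = {epsilon, g}.
FIRST(G): from G→epsilon we get {epsilon}. So FIRST(G) = {epsilon}.
FIRST(B): from B→c G we get {c}; from B→G d e G we get {d}; from B→G S G we get {epsilon, g}; from B→epsilon we get {epsilon}. So FIRST(B) = {epsilon, c, d, g}.
FIRST(D): from D→g D we get {g}; from D→g G we get {g}; from D→S g c we get {g}. So FIRST(D) = {g}.
FIRST(B S G S): take FIRST of each symbol in turn, carrying on past any symbol whose FIRST contains epsilon; result {epsilon, c, d, g}.

{epsilon, c, d, g}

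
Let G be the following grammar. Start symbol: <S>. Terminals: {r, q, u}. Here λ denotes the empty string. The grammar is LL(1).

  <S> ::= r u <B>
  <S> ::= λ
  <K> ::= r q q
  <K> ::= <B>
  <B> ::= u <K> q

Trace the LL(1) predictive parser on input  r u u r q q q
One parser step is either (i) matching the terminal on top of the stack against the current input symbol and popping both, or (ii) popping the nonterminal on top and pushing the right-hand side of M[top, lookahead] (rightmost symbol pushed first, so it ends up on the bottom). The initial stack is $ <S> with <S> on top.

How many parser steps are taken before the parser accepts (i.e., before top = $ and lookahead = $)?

10

      Stack      Input            Action
   1  $ <S>      r u u r q q q $  expand <S> ::= r u <B>
   2  $ <B> u r  r u u r q q q $  match r
   3  $ <B> u    u u r q q q $    match u
   4  $ <B>      u r q q q $      expand <B> ::= u <K> q
   5  $ q <K> u  u r q q q $      match u
   6  $ q <K>    r q q q $        expand <K> ::= r q q
   7  $ q q q r  r q q q $        match r
   8  $ q q q    q q q $          match q
   9  $ q q      q q $            match q
  10  $ q        q $              match q
Accept reached after 10 steps.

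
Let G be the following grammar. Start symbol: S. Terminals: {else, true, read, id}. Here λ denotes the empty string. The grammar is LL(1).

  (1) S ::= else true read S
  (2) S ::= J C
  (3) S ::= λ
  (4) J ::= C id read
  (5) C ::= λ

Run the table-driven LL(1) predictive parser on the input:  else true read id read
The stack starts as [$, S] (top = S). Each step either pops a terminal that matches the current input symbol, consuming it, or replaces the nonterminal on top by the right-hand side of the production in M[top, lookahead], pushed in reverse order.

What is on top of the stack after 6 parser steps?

C

     Stack               Input                     Action
  1  $ S                 else true read id read $  expand S ::= else true read S
  2  $ S read true else  else true read id read $  match else
  3  $ S read true       true read id read $       match true
  4  $ S read            read id read $            match read
  5  $ S                 id read $                 expand S ::= J C
  6  $ C J               id read $                 expand J ::= C id read
Stack after step 6: $ C read id C (top = C).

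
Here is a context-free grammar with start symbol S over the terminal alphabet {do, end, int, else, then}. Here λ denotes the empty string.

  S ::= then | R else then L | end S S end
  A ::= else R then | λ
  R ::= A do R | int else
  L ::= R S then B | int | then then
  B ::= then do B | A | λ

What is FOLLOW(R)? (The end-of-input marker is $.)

{do, else, end, int, then}

FIRST(A) = {λ, else}
FIRST(R) = {do, else, int}  (via A do R)
FIRST(B) = {λ, else, then}  (via A)
FIRST(S) = {do, else, end, int, then}  (via R else then L)
FIRST(L) = {do, else, int, then}  (via R S then B)
FOLLOW(S) includes $ since S is the start symbol.
FOLLOW(S): in S::=end S S end (occurrence 1), S is followed by S end with FIRST {do, else, end, int, then}; in S::=end S S end (occurrence 2), S is followed by end with FIRST {end}; in L::=R S then B, S is followed by then B with FIRST {then}. Thus FOLLOW(S) = {$, do, else, end, int, then}.
FOLLOW(R): in S::=R else then L, R is followed by else then L with FIRST {else}; in A::=else R then, R is followed by then with FIRST {then}; in R::=A do R, the suffix after R is empty (adds nothing new); in L::=R S then B, R is followed by S then B with FIRST {do, else, end, int, then}. Thus FOLLOW(R) = {do, else, end, int, then}.
FOLLOW(L): in S::=R else then L, the suffix after L is empty, so FOLLOW(L) ⊇ FOLLOW(S) = {$, do, else, end, int, then}. Thus FOLLOW(L) = {$, do, else, end, int, then}.
FOLLOW(B): in L::=R S then B, the suffix after B is empty, so FOLLOW(B) ⊇ FOLLOW(L) = {$, do, else, end, int, then}; in B::=then do B, the suffix after B is empty (adds nothing new). Thus FOLLOW(B) = {$, do, else, end, int, then}.
FOLLOW(A): in R::=A do R, A is followed by do R with FIRST {do}; in B::=A, the suffix after A is empty, so FOLLOW(A) ⊇ FOLLOW(B) = {$, do, else, end, int, then}. Thus FOLLOW(A) = {$, do, else, end, int, then}.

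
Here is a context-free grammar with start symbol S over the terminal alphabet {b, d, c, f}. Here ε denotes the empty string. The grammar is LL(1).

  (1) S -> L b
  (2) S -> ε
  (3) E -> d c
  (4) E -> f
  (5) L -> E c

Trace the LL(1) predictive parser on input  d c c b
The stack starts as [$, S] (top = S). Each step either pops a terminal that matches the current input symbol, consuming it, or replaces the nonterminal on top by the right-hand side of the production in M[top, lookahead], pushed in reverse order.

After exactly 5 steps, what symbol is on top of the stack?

c

     Stack      Input      Action
  1  $ S        d c c b $  expand S -> L b
  2  $ b L      d c c b $  expand L -> E c
  3  $ b c E    d c c b $  expand E -> d c
  4  $ b c c d  d c c b $  match d
  5  $ b c c    c c b $    match c
Stack after step 5: $ b c (top = c).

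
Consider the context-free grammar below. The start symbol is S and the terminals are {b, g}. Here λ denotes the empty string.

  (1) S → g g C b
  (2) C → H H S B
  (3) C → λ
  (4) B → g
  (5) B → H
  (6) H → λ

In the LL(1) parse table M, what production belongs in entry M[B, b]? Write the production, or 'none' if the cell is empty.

FIRST(S) = {g}
FIRST(H) = {λ}
FIRST(C) = {λ, g}  (via H H S B)
FIRST(B) = {λ, g}  (via H)
FOLLOW(S) includes $ since S is the start symbol.
FOLLOW(C): in S→g g C b, C is followed by b with FIRST {b}. Thus FOLLOW(C) = {b}.
FOLLOW(B): in C→H H S B, the suffix after B is empty, so FOLLOW(B) ⊇ FOLLOW(C) = {b}. Thus FOLLOW(B) = {b}.
For B → g: FIRST(g) = {g}, so it goes in M[B, t] for t ∈ {g}.
For B → H: FIRST(H) = {λ}, so it goes in M[B, t] for t ∈ {}; since λ ∈ FIRST, also for every t ∈ FOLLOW(B) = {b}.

B → H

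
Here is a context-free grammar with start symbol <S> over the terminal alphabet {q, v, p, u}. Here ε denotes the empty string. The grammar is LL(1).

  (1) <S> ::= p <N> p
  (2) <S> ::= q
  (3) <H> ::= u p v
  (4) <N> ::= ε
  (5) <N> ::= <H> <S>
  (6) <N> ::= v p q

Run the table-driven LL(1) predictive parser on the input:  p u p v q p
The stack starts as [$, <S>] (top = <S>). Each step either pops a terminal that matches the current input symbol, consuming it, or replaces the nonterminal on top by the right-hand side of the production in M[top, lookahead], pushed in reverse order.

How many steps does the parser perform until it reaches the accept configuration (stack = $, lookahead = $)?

10

step 1: stack=$ <S>  input=p u p v q p $  — expand <S> ::= p <N> p
step 2: stack=$ p <N> p  input=p u p v q p $  — match p
step 3: stack=$ p <N>  input=u p v q p $  — expand <N> ::= <H> <S>
step 4: stack=$ p <S> <H>  input=u p v q p $  — expand <H> ::= u p v
step 5: stack=$ p <S> v p u  input=u p v q p $  — match u
step 6: stack=$ p <S> v p  input=p v q p $  — match p
step 7: stack=$ p <S> v  input=v q p $  — match v
step 8: stack=$ p <S>  input=q p $  — expand <S> ::= q
step 9: stack=$ p q  input=q p $  — match q
step 10: stack=$ p  input=p $  — match p
Accept reached after 10 steps.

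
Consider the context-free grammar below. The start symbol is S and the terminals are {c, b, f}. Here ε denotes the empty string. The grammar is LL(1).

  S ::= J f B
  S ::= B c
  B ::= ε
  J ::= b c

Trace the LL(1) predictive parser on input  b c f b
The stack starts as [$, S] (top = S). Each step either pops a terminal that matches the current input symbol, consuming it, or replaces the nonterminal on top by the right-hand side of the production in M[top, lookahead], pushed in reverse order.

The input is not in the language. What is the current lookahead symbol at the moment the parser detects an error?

b

step 1: stack=$ S  input=b c f b $  — expand S ::= J f B
step 2: stack=$ B f J  input=b c f b $  — expand J ::= b c
step 3: stack=$ B f c b  input=b c f b $  — match b
step 4: stack=$ B f c  input=c f b $  — match c
step 5: stack=$ B f  input=f b $  — match f
step 6: stack=$ B  input=b $  — error: M[B, b] is empty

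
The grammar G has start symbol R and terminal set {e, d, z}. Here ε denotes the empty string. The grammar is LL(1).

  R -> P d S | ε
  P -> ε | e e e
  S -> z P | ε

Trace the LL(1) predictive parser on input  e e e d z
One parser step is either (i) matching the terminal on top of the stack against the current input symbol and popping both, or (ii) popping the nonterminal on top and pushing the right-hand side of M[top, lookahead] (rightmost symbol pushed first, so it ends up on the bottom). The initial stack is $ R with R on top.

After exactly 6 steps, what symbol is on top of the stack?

     Stack        Input        Action
  1  $ R          e e e d z $  expand R -> P d S
  2  $ S d P      e e e d z $  expand P -> e e e
  3  $ S d e e e  e e e d z $  match e
  4  $ S d e e    e e d z $    match e
  5  $ S d e      e d z $      match e
  6  $ S d        d z $        match d
Stack after step 6: $ S (top = S).

S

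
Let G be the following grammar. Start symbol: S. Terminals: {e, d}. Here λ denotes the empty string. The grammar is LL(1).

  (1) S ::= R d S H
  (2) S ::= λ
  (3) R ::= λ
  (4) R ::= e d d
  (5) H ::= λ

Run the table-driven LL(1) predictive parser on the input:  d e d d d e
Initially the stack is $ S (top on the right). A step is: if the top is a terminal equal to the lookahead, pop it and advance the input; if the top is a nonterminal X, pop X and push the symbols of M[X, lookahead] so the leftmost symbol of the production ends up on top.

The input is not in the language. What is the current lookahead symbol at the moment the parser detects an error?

$

      Stack              Input          Action
   1  $ S                d e d d d e $  expand S ::= R d S H
   2  $ H S d R          d e d d d e $  expand R ::= λ
   3  $ H S d            d e d d d e $  match d
   4  $ H S              e d d d e $    expand S ::= R d S H
   5  $ H H S d R        e d d d e $    expand R ::= e d d
   6  $ H H S d d d e    e d d d e $    match e
   7  $ H H S d d d      d d d e $      match d
   8  $ H H S d d        d d e $        match d
   9  $ H H S d          d e $          match d
  10  $ H H S            e $            expand S ::= R d S H
  11  $ H H H S d R      e $            expand R ::= e d d
  12  $ H H H S d d d e  e $            match e
  13  $ H H H S d d d    $              error: top is terminal d but lookahead is $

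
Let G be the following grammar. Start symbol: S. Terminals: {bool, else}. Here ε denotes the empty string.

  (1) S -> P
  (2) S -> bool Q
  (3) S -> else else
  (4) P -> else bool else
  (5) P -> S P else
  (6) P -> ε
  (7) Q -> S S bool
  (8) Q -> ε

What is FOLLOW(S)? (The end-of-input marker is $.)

FIRST(S): from S->P we get {ε, bool, else}; from S->bool Q we get {bool}; from S->else else we get {else}. So FIRST(S) = {ε, bool, else}.
FIRST(P): from P->else bool else we get {else}; from P->S P else we get {bool, else}; from P->ε we get {ε}. So FIRST(P) = {ε, bool, else}.
FIRST(Q): from Q->S S bool we get {bool, else}; from Q->ε we get {ε}. So FIRST(Q) = {ε, bool, else}.
FOLLOW(S) includes $ since S is the start symbol.
FOLLOW(S): in P->S P else, S is followed by P else with FIRST {bool, else}; in Q->S S bool (occurrence 1), S is followed by S bool with FIRST {bool, else}; in Q->S S bool (occurrence 2), S is followed by bool with FIRST {bool}. Thus FOLLOW(S) = {$, bool, else}.
FOLLOW(P): in S->P, the suffix after P is empty, so FOLLOW(P) ⊇ FOLLOW(S) = {$, bool, else}; in P->S P else, P is followed by else with FIRST {else}. Thus FOLLOW(P) = {$, bool, else}.
FOLLOW(Q): in S->bool Q, the suffix after Q is empty, so FOLLOW(Q) ⊇ FOLLOW(S) = {$, bool, else}. Thus FOLLOW(Q) = {$, bool, else}.

{$, bool, else}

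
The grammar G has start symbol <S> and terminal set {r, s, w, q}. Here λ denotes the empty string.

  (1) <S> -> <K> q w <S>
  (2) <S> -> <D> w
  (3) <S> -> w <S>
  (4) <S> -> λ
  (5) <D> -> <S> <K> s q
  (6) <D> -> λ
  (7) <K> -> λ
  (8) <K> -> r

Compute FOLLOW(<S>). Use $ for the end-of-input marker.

FIRST(<K>): from <K>->λ we get {λ}; from <K>->r we get {r}. So FIRST(<K>) = {λ, r}.
FIRST(<S>): from <S>-><K> q w <S> we get {q, r}; from <S>-><D> w we get {q, r, s, w}; from <S>->w <S> we get {w}; from <S>->λ we get {λ}. So FIRST(<S>) = {λ, q, r, s, w}.
FIRST(<D>): from <D>-><S> <K> s q we get {q, r, s, w}; from <D>->λ we get {λ}. So FIRST(<D>) = {λ, q, r, s, w}.
FOLLOW(<S>) includes $ since <S> is the start symbol.
FOLLOW(<S>): in <S>-><K> q w <S>, the suffix after <S> is empty (adds nothing new); in <S>->w <S>, the suffix after <S> is empty (adds nothing new); in <D>-><S> <K> s q, <S> is followed by <K> s q with FIRST {r, s}. Thus FOLLOW(<S>) = {$, r, s}.
FOLLOW(<D>): in <S>-><D> w, <D> is followed by w with FIRST {w}. Thus FOLLOW(<D>) = {w}.
FOLLOW(<K>): in <S>-><K> q w <S>, <K> is followed by q w <S> with FIRST {q}; in <D>-><S> <K> s q, <K> is followed by s q with FIRST {s}. Thus FOLLOW(<K>) = {q, s}.

{$, r, s}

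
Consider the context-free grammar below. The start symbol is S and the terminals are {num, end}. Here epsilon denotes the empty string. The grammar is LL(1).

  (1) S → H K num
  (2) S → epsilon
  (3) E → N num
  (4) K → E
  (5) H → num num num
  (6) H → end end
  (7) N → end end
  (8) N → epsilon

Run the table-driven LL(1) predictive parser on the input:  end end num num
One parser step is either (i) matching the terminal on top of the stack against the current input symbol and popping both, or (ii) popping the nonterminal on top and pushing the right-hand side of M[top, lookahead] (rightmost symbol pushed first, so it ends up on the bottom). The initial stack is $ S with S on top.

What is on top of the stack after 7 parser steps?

     Stack            Input              Action
  1  $ S              end end num num $  expand S → H K num
  2  $ num K H        end end num num $  expand H → end end
  3  $ num K end end  end end num num $  match end
  4  $ num K end      end num num $      match end
  5  $ num K          num num $          expand K → E
  6  $ num E          num num $          expand E → N num
  7  $ num num N      num num $          expand N → epsilon
Stack after step 7: $ num num (top = num).

num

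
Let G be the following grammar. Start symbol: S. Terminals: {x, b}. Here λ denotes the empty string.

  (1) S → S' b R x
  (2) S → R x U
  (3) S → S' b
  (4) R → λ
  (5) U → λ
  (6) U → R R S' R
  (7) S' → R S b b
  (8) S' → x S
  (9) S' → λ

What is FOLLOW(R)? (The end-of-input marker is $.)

FIRST(R) = {λ}
FIRST(S) = {b, x}  (via S' b R x, R x U, S' b)
FIRST(S') = {λ, b, x}  (via R S b b)
FIRST(U) = {λ, b, x}  (via R R S' R)
FOLLOW(S) includes $ since S is the start symbol.
FOLLOW(S): in S'→R S b b, S is followed by b b with FIRST {b}; in S'→x S, the suffix after S is empty, so FOLLOW(S) ⊇ FOLLOW(S') = {$, b}. Thus FOLLOW(S) = {$, b}.
FOLLOW(U): in S→R x U, the suffix after U is empty, so FOLLOW(U) ⊇ FOLLOW(S) = {$, b}. Thus FOLLOW(U) = {$, b}.
FOLLOW(R): in S→S' b R x, R is followed by x with FIRST {x}; in S→R x U, R is followed by x U with FIRST {x}; in U→R R S' R (occurrence 1), R is followed by R S' R with FIRST {λ, b, x}; in U→R R S' R (occurrence 1), the suffix after R is nullable, so FOLLOW(R) ⊇ FOLLOW(U) = {$, b}; in U→R R S' R (occurrence 2), R is followed by S' R with FIRST {λ, b, x}; in U→R R S' R (occurrence 2), the suffix after R is nullable, so FOLLOW(R) ⊇ FOLLOW(U) = {$, b}; in U→R R S' R (occurrence 3), the suffix after R is empty, so FOLLOW(R) ⊇ FOLLOW(U) = {$, b}; in S'→R S b b, R is followed by S b b with FIRST {b, x}. Thus FOLLOW(R) = {$, b, x}.
FOLLOW(S'): in S→S' b R x, S' is followed by b R x with FIRST {b}; in S→S' b, S' is followed by b with FIRST {b}; in U→R R S' R, S' is followed by R with FIRST {λ}; in U→R R S' R, the suffix after S' is nullable, so FOLLOW(S') ⊇ FOLLOW(U) = {$, b}. Thus FOLLOW(S') = {$, b}.

{$, b, x}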